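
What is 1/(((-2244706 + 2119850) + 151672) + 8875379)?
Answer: 1/8902195 ≈ 1.1233e-7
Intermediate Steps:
1/(((-2244706 + 2119850) + 151672) + 8875379) = 1/((-124856 + 151672) + 8875379) = 1/(26816 + 8875379) = 1/8902195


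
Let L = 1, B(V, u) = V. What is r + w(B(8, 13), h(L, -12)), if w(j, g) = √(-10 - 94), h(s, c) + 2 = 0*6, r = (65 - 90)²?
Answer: 625 + 2*I*√26 ≈ 625.0 + 10.198*I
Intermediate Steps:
r = 625 (r = (-25)² = 625)
h(s, c) = -2 (h(s, c) = -2 + 0*6 = -2 + 0 = -2)
w(j, g) = 2*I*√26 (w(j, g) = √(-104) = 2*I*√26)
r + w(B(8, 13), h(L, -12)) = 625 + 2*I*√26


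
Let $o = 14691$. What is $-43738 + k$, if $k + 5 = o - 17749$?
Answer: $-46801$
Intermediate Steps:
$k = -3063$ ($k = -5 + \left(14691 - 17749\right) = -5 - 3058 = -3063$)
$-43738 + k = -43738 - 3063 = -46801$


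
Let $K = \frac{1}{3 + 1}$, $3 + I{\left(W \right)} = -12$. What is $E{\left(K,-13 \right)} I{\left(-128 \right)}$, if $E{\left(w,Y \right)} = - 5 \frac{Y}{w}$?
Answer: $-3900$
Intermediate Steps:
$I{\left(W \right)} = -15$ ($I{\left(W \right)} = -3 - 12 = -15$)
$K = \frac{1}{4} \approx 0.25$
$E{\left(w,Y \right)} = - \frac{5 Y}{w}$
$E{\left(K,-13 \right)} I{\left(-128 \right)} = \left(-5\right) \left(-13\right) \frac{1}{\frac{1}{4}} \left(-15\right) = \left(-5\right) \left(-13\right) 4 \left(-15\right) = 260 \left(-15\right) = -3900$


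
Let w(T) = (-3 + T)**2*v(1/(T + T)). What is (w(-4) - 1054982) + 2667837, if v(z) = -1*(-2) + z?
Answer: 12903575/8 ≈ 1.6129e+6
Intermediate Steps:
v(z) = 2 + z
w(T) = (-3 + T)**2*(2 + 1/(2*T)) (w(T) = (-3 + T)**2*(2 + 1/(T + T)) = (-3 + T)**2*(2 + 1/(2*T)))
(w(-4) - 1054982) + 2667837 = ((1/2)*(-3 - 4)**2*(1 + 4*(-4))/(-4) - 1054982) + 2667837 = ((1/2)*(-1/4)*(-7)**2*(1 - 16) - 1054982) + 2667837 = ((1/2)*(-1/4)*49*(-15) - 1054982) + 2667837 = (735/8 - 1054982) + 2667837 = -8439121/8 + 2667837 = 12903575/8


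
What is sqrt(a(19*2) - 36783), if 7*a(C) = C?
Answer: I*sqrt(1802101)/7 ≈ 191.77*I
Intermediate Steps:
a(C) = C/7
sqrt(a(19*2) - 36783) = sqrt((19*2)/7 - 36783) = sqrt((1/7)*38 - 36783) = sqrt(38/7 - 36783) = sqrt(-257443/7) = I*sqrt(1802101)/7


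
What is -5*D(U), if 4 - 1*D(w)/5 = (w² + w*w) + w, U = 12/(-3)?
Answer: 600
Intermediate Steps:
U = -4 (U = 12*(-⅓) = -4)
D(w) = 20 - 10*w² - 5*w (D(w) = 20 - 5*((w² + w*w) + w) = 20 - 5*((w² + w²) + w) = 20 - 5*(2*w² + w) = 20 - 5*(w + 2*w²) = 20 + (-10*w² - 5*w) = 20 - 10*w² - 5*w)
-5*D(U) = -5*(20 - 10*(-4)² - 5*(-4)) = -5*(20 - 10*16 + 20) = -5*(20 - 160 + 20) = -5*(-120) = 600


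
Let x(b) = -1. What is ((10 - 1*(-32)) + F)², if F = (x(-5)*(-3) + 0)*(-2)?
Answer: 1296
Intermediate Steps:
F = -6 (F = (-1*(-3) + 0)*(-2) = (3 + 0)*(-2) = 3*(-2) = -6)
((10 - 1*(-32)) + F)² = ((10 - 1*(-32)) - 6)² = ((10 + 32) - 6)² = (42 - 6)² = 36² = 1296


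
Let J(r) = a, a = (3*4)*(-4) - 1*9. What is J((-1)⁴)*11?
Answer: -627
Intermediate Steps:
a = -57 (a = 12*(-4) - 9 = -48 - 9 = -57)
J(r) = -57
J((-1)⁴)*11 = -57*11 = -627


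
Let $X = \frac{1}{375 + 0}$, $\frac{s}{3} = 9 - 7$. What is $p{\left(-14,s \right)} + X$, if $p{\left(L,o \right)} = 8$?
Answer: $\frac{3001}{375} \approx 8.0027$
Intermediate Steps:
$s = 6$ ($s = 3 \left(9 - 7\right) = 3 \cdot 2 = 6$)
$X = \frac{1}{375} \approx 0.0026667$
$p{\left(-14,s \right)} + X = 8 + \frac{1}{375} = \frac{3001}{375}$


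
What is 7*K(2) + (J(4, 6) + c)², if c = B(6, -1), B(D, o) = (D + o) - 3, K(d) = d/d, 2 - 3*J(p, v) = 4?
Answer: 79/9 ≈ 8.7778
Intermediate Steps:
J(p, v) = -⅔ (J(p, v) = ⅔ - ⅓*4 = ⅔ - 4/3 = -⅔)
K(d) = 1
B(D, o) = -3 + D + o
c = 2 (c = -3 + 6 - 1 = 2)
7*K(2) + (J(4, 6) + c)² = 7*1 + (-⅔ + 2)² = 7 + (4/3)² = 7 + 16/9 = 79/9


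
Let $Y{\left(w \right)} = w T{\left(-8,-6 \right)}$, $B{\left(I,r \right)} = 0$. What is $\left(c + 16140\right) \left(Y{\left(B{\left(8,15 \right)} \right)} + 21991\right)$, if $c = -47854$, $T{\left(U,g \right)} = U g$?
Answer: $-697422574$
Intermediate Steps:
$Y{\left(w \right)} = 48 w$ ($Y{\left(w \right)} = w \left(\left(-8\right) \left(-6\right)\right) = w 48 = 48 w$)
$\left(c + 16140\right) \left(Y{\left(B{\left(8,15 \right)} \right)} + 21991\right) = \left(-47854 + 16140\right) \left(48 \cdot 0 + 21991\right) = - 31714 \left(0 + 21991\right) = \left(-31714\right) 21991 = -697422574$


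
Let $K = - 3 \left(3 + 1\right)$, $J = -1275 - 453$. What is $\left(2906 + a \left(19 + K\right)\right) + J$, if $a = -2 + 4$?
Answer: $1192$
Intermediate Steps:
$a = 2$
$J = -1728$
$K = -12$ ($K = \left(-3\right) 4 = -12$)
$\left(2906 + a \left(19 + K\right)\right) + J = \left(2906 + 2 \left(19 - 12\right)\right) - 1728 = \left(2906 + 2 \cdot 7\right) - 1728 = \left(2906 + 14\right) - 1728 = 2920 - 1728 = 1192$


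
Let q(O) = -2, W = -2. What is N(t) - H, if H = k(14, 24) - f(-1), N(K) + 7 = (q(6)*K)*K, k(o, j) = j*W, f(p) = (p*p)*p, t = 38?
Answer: -2848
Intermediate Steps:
f(p) = p³ (f(p) = p²*p = p³)
k(o, j) = -2*j (k(o, j) = j*(-2) = -2*j)
N(K) = -7 - 2*K² (N(K) = -7 + (-2*K)*K = -7 - 2*K²)
H = -47 (H = -2*24 - 1*(-1)³ = -48 - 1*(-1) = -48 + 1 = -47)
N(t) - H = (-7 - 2*38²) - 1*(-47) = (-7 - 2*1444) + 47 = (-7 - 2888) + 47 = -2895 + 47 = -2848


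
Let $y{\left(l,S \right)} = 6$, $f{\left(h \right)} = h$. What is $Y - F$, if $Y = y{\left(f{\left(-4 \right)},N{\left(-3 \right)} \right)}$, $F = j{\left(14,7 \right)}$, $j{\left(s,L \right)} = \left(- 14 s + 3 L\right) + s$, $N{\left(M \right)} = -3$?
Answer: $167$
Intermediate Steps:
$j{\left(s,L \right)} = - 13 s + 3 L$
$F = -161$ ($F = \left(-13\right) 14 + 3 \cdot 7 = -182 + 21 = -161$)
$Y = 6$
$Y - F = 6 - -161 = 6 + 161 = 167$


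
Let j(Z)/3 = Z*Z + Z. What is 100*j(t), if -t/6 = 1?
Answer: 9000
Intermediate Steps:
t = -6 (t = -6*1 = -6)
j(Z) = 3*Z + 3*Z² (j(Z) = 3*(Z*Z + Z) = 3*(Z² + Z) = 3*(Z + Z²) = 3*Z + 3*Z²)
100*j(t) = 100*(3*(-6)*(1 - 6)) = 100*(3*(-6)*(-5)) = 100*90 = 9000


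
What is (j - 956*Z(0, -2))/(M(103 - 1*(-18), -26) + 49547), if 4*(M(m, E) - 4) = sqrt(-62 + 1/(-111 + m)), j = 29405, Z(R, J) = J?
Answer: 22571471520/35713477889 - 11388*I*sqrt(6190)/35713477889 ≈ 0.63202 - 2.5088e-5*I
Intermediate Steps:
M(m, E) = 4 + sqrt(-62 + 1/(-111 + m))/4
(j - 956*Z(0, -2))/(M(103 - 1*(-18), -26) + 49547) = (29405 - 956*(-2))/((4 + sqrt((6883 - 62*(103 - 1*(-18)))/(-111 + (103 - 1*(-18))))/4) + 49547) = (29405 + 1912)/((4 + sqrt((6883 - 62*(103 + 18))/(-111 + (103 + 18)))/4) + 49547) = 31317/((4 + sqrt((6883 - 62*121)/(-111 + 121))/4) + 49547) = 31317/((4 + sqrt((6883 - 7502)/10)/4) + 49547) = 31317/((4 + sqrt((1/10)*(-619))/4) + 49547) = 31317/((4 + sqrt(-619/10)/4) + 49547) = 31317/((4 + (I*sqrt(6190)/10)/4) + 49547) = 31317/((4 + I*sqrt(6190)/40) + 49547) = 31317/(49551 + I*sqrt(6190)/40)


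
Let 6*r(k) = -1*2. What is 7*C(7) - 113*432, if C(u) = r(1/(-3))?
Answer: -146455/3 ≈ -48818.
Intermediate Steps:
r(k) = -⅓ (r(k) = (-1*2)/6 = (⅙)*(-2) = -⅓)
C(u) = -⅓
7*C(7) - 113*432 = 7*(-⅓) - 113*432 = -7/3 - 48816 = -146455/3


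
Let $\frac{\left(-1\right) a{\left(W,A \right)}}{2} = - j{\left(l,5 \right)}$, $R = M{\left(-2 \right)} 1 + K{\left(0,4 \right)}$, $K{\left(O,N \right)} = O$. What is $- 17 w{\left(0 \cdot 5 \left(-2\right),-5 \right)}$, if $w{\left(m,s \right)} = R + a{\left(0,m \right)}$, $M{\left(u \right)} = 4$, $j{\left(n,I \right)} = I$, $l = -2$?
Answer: $-238$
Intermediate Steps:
$R = 4$ ($R = 4 \cdot 1 + 0 = 4 + 0 = 4$)
$a{\left(W,A \right)} = 10$ ($a{\left(W,A \right)} = - 2 \left(\left(-1\right) 5\right) = \left(-2\right) \left(-5\right) = 10$)
$w{\left(m,s \right)} = 14$ ($w{\left(m,s \right)} = 4 + 10 = 14$)
$- 17 w{\left(0 \cdot 5 \left(-2\right),-5 \right)} = \left(-17\right) 14 = -238$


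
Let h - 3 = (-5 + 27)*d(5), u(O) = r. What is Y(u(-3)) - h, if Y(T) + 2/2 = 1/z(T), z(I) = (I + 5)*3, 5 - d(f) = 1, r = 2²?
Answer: -2483/27 ≈ -91.963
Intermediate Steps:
r = 4
u(O) = 4
d(f) = 4 (d(f) = 5 - 1*1 = 5 - 1 = 4)
z(I) = 15 + 3*I (z(I) = (5 + I)*3 = 15 + 3*I)
h = 91 (h = 3 + (-5 + 27)*4 = 3 + 22*4 = 3 + 88 = 91)
Y(T) = -1 + 1/(15 + 3*T)
Y(u(-3)) - h = (-14/3 - 1*4)/(5 + 4) - 1*91 = (-14/3 - 4)/9 - 91 = (⅑)*(-26/3) - 91 = -26/27 - 91 = -2483/27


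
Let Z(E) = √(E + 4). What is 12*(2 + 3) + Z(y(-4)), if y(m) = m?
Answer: 60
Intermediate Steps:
Z(E) = √(4 + E)
12*(2 + 3) + Z(y(-4)) = 12*(2 + 3) + √(4 - 4) = 12*5 + √0 = 60 + 0 = 60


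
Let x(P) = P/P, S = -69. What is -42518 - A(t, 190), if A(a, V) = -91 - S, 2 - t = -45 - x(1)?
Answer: -42496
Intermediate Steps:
x(P) = 1
t = 48 (t = 2 - (-45 - 1*1) = 2 - (-45 - 1) = 2 - 1*(-46) = 2 + 46 = 48)
A(a, V) = -22 (A(a, V) = -91 - 1*(-69) = -91 + 69 = -22)
-42518 - A(t, 190) = -42518 - 1*(-22) = -42518 + 22 = -42496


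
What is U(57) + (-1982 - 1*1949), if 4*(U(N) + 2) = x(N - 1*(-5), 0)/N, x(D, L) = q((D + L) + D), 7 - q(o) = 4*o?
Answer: -299071/76 ≈ -3935.1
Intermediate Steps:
q(o) = 7 - 4*o
x(D, L) = 7 - 8*D - 4*L (x(D, L) = 7 - 4*((D + L) + D) = 7 - 4*(L + 2*D) = 7 + (-8*D - 4*L) = 7 - 8*D - 4*L)
U(N) = -2 + (-33 - 8*N)/(4*N) (U(N) = -2 + ((7 - 8*(N - 1*(-5)) - 4*0)/N)/4 = -2 + ((7 - 8*(N + 5) + 0)/N)/4 = -2 + ((7 - 8*(5 + N) + 0)/N)/4 = -2 + ((7 + (-40 - 8*N) + 0)/N)/4 = -2 + ((-33 - 8*N)/N)/4 = -2 + (-33 - 8*N)/(4*N))
U(57) + (-1982 - 1*1949) = (-4 - 33/4/57) + (-1982 - 1*1949) = (-4 - 33/4*1/57) + (-1982 - 1949) = (-4 - 11/76) - 3931 = -315/76 - 3931 = -299071/76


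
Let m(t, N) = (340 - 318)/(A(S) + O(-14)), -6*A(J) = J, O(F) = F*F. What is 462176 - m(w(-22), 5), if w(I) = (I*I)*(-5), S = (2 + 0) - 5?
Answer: 181635124/393 ≈ 4.6218e+5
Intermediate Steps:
O(F) = F²
S = -3 (S = 2 - 5 = -3)
w(I) = -5*I² (w(I) = I²*(-5) = -5*I²)
A(J) = -J/6
m(t, N) = 44/393 (m(t, N) = (340 - 318)/(-⅙*(-3) + (-14)²) = 22/(½ + 196) = 22/(393/2) = 22*(2/393) = 44/393)
462176 - m(w(-22), 5) = 462176 - 1*44/393 = 462176 - 44/393 = 181635124/393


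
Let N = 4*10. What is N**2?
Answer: 1600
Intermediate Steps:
N = 40
N**2 = 40**2 = 1600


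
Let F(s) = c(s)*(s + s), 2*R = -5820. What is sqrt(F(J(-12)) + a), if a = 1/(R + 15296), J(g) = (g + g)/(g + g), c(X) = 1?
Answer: sqrt(306838378)/12386 ≈ 1.4142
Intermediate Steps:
R = -2910 (R = (1/2)*(-5820) = -2910)
J(g) = 1 (J(g) = (2*g)/((2*g)) = (2*g)*(1/(2*g)) = 1)
F(s) = 2*s (F(s) = 1*(s + s) = 1*(2*s) = 2*s)
a = 1/12386 (a = 1/(-2910 + 15296) = 1/12386 ≈ 8.0736e-5)
sqrt(F(J(-12)) + a) = sqrt(2*1 + 1/12386) = sqrt(2 + 1/12386) = sqrt(24773/12386) = sqrt(306838378)/12386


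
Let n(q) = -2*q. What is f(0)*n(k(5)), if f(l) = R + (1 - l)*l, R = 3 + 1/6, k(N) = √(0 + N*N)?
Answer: -95/3 ≈ -31.667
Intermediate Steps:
k(N) = √(N²) (k(N) = √(0 + N²) = √(N²))
R = 19/6 (R = 3 + ⅙ = 19/6 ≈ 3.1667)
f(l) = 19/6 + l*(1 - l) (f(l) = 19/6 + (1 - l)*l = 19/6 + l*(1 - l))
f(0)*n(k(5)) = (19/6 + 0 - 1*0²)*(-2*√(5²)) = (19/6 + 0 - 1*0)*(-2*√25) = (19/6 + 0 + 0)*(-2*5) = (19/6)*(-10) = -95/3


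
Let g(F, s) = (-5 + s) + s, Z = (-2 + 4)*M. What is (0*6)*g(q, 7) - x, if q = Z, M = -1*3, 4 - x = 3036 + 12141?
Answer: 15173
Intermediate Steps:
x = -15173 (x = 4 - (3036 + 12141) = 4 - 1*15177 = 4 - 15177 = -15173)
M = -3
Z = -6 (Z = (-2 + 4)*(-3) = 2*(-3) = -6)
q = -6
g(F, s) = -5 + 2*s
(0*6)*g(q, 7) - x = (0*6)*(-5 + 2*7) - 1*(-15173) = 0*(-5 + 14) + 15173 = 0*9 + 15173 = 0 + 15173 = 15173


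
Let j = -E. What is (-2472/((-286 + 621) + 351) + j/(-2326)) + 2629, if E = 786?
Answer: 1047429092/398909 ≈ 2625.7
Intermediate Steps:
j = -786 (j = -1*786 = -786)
(-2472/((-286 + 621) + 351) + j/(-2326)) + 2629 = (-2472/((-286 + 621) + 351) - 786/(-2326)) + 2629 = (-2472/(335 + 351) - 786*(-1/2326)) + 2629 = (-2472/686 + 393/1163) + 2629 = (-2472*1/686 + 393/1163) + 2629 = (-1236/343 + 393/1163) + 2629 = -1302669/398909 + 2629 = 1047429092/398909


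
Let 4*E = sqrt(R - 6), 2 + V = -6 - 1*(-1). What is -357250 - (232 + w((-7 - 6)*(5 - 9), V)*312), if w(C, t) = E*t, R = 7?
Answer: -356936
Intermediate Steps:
V = -7 (V = -2 + (-6 - 1*(-1)) = -2 + (-6 + 1) = -2 - 5 = -7)
E = 1/4 (E = sqrt(7 - 6)/4 = sqrt(1)/4 = (1/4)*1 = 1/4 ≈ 0.25000)
w(C, t) = t/4
-357250 - (232 + w((-7 - 6)*(5 - 9), V)*312) = -357250 - (232 + ((1/4)*(-7))*312) = -357250 - (232 - 7/4*312) = -357250 - (232 - 546) = -357250 - 1*(-314) = -357250 + 314 = -356936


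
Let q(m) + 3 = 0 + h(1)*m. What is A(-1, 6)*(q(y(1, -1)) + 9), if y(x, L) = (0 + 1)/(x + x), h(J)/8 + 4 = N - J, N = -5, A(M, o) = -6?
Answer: 204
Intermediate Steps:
h(J) = -72 - 8*J (h(J) = -32 + 8*(-5 - J) = -32 + (-40 - 8*J) = -72 - 8*J)
y(x, L) = 1/(2*x)
q(m) = -3 - 80*m (q(m) = -3 + (0 + (-72 - 8*1)*m) = -3 + (0 + (-72 - 8)*m) = -3 + (0 - 80*m) = -3 - 80*m)
A(-1, 6)*(q(y(1, -1)) + 9) = -6*((-3 - 40/1) + 9) = -6*((-3 - 40) + 9) = -6*(-43 + 9) = -6*(-34) = 204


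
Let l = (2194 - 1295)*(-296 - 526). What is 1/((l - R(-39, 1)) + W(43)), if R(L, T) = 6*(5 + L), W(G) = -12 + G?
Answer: -1/738743 ≈ -1.3537e-6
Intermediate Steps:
l = -738978 (l = 899*(-822) = -738978)
R(L, T) = 30 + 6*L
1/((l - R(-39, 1)) + W(43)) = 1/((-738978 - (30 + 6*(-39))) + (-12 + 43)) = 1/((-738978 - (30 - 234)) + 31) = 1/((-738978 - 1*(-204)) + 31) = 1/((-738978 + 204) + 31) = 1/(-738774 + 31) = 1/(-738743) = -1/738743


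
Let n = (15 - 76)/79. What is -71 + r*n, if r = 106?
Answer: -12075/79 ≈ -152.85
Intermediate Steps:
n = -61/79 (n = -61*1/79 = -61/79 ≈ -0.77215)
-71 + r*n = -71 + 106*(-61/79) = -71 - 6466/79 = -12075/79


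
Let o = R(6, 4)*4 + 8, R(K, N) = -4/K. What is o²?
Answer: 256/9 ≈ 28.444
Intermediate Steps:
o = 16/3 (o = -4/6*4 + 8 = -4*⅙*4 + 8 = -⅔*4 + 8 = -8/3 + 8 = 16/3 ≈ 5.3333)
o² = (16/3)² = 256/9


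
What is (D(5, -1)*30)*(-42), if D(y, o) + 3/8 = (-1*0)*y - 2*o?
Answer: -4095/2 ≈ -2047.5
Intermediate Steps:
D(y, o) = -3/8 - 2*o (D(y, o) = -3/8 + ((-1*0)*y - 2*o) = -3/8 + (0*y - 2*o) = -3/8 + (0 - 2*o) = -3/8 - 2*o)
(D(5, -1)*30)*(-42) = ((-3/8 - 2*(-1))*30)*(-42) = ((-3/8 + 2)*30)*(-42) = ((13/8)*30)*(-42) = (195/4)*(-42) = -4095/2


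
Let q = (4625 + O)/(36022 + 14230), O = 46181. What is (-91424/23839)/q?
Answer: -2297119424/605582117 ≈ -3.7932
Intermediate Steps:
q = 25403/25126 (q = (4625 + 46181)/(36022 + 14230) = 50806/50252 = 50806*(1/50252) = 25403/25126 ≈ 1.0110)
(-91424/23839)/q = (-91424/23839)/(25403/25126) = -91424*1/23839*(25126/25403) = -91424/23839*25126/25403 = -2297119424/605582117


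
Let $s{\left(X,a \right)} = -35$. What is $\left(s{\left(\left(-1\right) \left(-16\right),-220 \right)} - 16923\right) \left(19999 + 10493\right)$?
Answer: $-517083336$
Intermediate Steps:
$\left(s{\left(\left(-1\right) \left(-16\right),-220 \right)} - 16923\right) \left(19999 + 10493\right) = \left(-35 - 16923\right) \left(19999 + 10493\right) = \left(-16958\right) 30492 = -517083336$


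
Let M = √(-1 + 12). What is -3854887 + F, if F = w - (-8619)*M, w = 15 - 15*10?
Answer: -3855022 + 8619*√11 ≈ -3.8264e+6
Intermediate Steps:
M = √11 ≈ 3.3166
w = -135 (w = 15 - 150 = -135)
F = -135 + 8619*√11 (F = -135 - (-8619)*√11 = -135 + 8619*√11 ≈ 28451.)
-3854887 + F = -3854887 + (-135 + 8619*√11) = -3855022 + 8619*√11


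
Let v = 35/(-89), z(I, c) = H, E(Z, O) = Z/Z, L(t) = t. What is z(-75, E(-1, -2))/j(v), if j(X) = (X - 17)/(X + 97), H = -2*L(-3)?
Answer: -1433/43 ≈ -33.326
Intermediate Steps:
H = 6 (H = -2*(-3) = 6)
E(Z, O) = 1
z(I, c) = 6
v = -35/89 (v = 35*(-1/89) = -35/89 ≈ -0.39326)
j(X) = (-17 + X)/(97 + X)
z(-75, E(-1, -2))/j(v) = 6/(((-17 - 35/89)/(97 - 35/89))) = 6/((-1548/89/(8598/89))) = 6/(((89/8598)*(-1548/89))) = 6/(-258/1433) = 6*(-1433/258) = -1433/43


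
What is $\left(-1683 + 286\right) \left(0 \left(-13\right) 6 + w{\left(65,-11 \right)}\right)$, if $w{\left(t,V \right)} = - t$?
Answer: $90805$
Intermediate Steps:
$\left(-1683 + 286\right) \left(0 \left(-13\right) 6 + w{\left(65,-11 \right)}\right) = \left(-1683 + 286\right) \left(0 \left(-13\right) 6 - 65\right) = - 1397 \left(0 \cdot 6 - 65\right) = - 1397 \left(0 - 65\right) = \left(-1397\right) \left(-65\right) = 90805$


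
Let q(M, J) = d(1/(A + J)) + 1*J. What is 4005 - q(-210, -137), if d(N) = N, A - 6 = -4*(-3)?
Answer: 492899/119 ≈ 4142.0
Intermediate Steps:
A = 18 (A = 6 - 4*(-3) = 6 + 12 = 18)
q(M, J) = J + 1/(18 + J) (q(M, J) = 1/(18 + J) + 1*J = 1/(18 + J) + J = J + 1/(18 + J))
4005 - q(-210, -137) = 4005 - (1 - 137*(18 - 137))/(18 - 137) = 4005 - (1 - 137*(-119))/(-119) = 4005 - (-1)*(1 + 16303)/119 = 4005 - (-1)*16304/119 = 4005 - 1*(-16304/119) = 4005 + 16304/119 = 492899/119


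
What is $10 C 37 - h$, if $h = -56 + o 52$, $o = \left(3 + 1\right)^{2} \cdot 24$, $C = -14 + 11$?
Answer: $-21022$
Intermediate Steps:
$C = -3$
$o = 384$ ($o = 4^{2} \cdot 24 = 16 \cdot 24 = 384$)
$h = 19912$ ($h = -56 + 384 \cdot 52 = -56 + 19968 = 19912$)
$10 C 37 - h = 10 \left(-3\right) 37 - 19912 = \left(-30\right) 37 - 19912 = -1110 - 19912 = -21022$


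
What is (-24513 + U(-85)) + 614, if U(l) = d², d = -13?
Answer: -23730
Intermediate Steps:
U(l) = 169 (U(l) = (-13)² = 169)
(-24513 + U(-85)) + 614 = (-24513 + 169) + 614 = -24344 + 614 = -23730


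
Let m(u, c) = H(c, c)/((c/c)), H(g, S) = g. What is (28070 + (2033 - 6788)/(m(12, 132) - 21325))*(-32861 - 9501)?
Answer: -25200826129930/21193 ≈ -1.1891e+9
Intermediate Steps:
m(u, c) = c (m(u, c) = c/((c/c)) = c/1 = c*1 = c)
(28070 + (2033 - 6788)/(m(12, 132) - 21325))*(-32861 - 9501) = (28070 + (2033 - 6788)/(132 - 21325))*(-32861 - 9501) = (28070 - 4755/(-21193))*(-42362) = (28070 - 4755*(-1/21193))*(-42362) = (28070 + 4755/21193)*(-42362) = (594892265/21193)*(-42362) = -25200826129930/21193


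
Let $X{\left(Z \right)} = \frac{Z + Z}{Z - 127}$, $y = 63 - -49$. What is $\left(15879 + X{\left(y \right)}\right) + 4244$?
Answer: $\frac{301621}{15} \approx 20108.0$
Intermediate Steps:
$y = 112$ ($y = 63 + 49 = 112$)
$X{\left(Z \right)} = \frac{2 Z}{-127 + Z}$
$\left(15879 + X{\left(y \right)}\right) + 4244 = \left(15879 + 2 \cdot 112 \frac{1}{-127 + 112}\right) + 4244 = \left(15879 + 2 \cdot 112 \frac{1}{-15}\right) + 4244 = \left(15879 + 2 \cdot 112 \left(- \frac{1}{15}\right)\right) + 4244 = \left(15879 - \frac{224}{15}\right) + 4244 = \frac{237961}{15} + 4244 = \frac{301621}{15}$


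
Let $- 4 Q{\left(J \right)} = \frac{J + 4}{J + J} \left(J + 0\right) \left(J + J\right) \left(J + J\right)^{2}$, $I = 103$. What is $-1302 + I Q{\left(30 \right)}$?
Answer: $-94555302$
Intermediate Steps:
$Q{\left(J \right)} = - J^{3} \left(4 + J\right)$ ($Q{\left(J \right)} = - \frac{\frac{J + 4}{J + J} \left(J + 0\right) \left(J + J\right) \left(J + J\right)^{2}}{4} = - \frac{\frac{4 + J}{2 J} J 2 J \left(2 J\right)^{2}}{4} = - \frac{\left(4 + J\right) \frac{1}{2 J} 2 J^{2} \cdot 4 J^{2}}{4} = - \frac{\frac{4 + J}{2 J} 2 J^{2} \cdot 4 J^{2}}{4} = - \frac{J \left(4 + J\right) 4 J^{2}}{4} = - \frac{4 J^{3} \left(4 + J\right)}{4} = - J^{3} \left(4 + J\right)$)
$-1302 + I Q{\left(30 \right)} = -1302 + 103 \cdot 30^{3} \left(-4 - 30\right) = -1302 + 103 \cdot 27000 \left(-4 - 30\right) = -1302 + 103 \cdot 27000 \left(-34\right) = -1302 + 103 \left(-918000\right) = -1302 - 94554000 = -94555302$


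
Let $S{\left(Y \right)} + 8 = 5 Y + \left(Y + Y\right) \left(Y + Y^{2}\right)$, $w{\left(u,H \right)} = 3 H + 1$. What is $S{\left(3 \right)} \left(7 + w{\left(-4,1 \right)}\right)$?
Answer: $869$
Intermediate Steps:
$w{\left(u,H \right)} = 1 + 3 H$
$S{\left(Y \right)} = -8 + 5 Y + 2 Y \left(Y + Y^{2}\right)$ ($S{\left(Y \right)} = -8 + \left(5 Y + \left(Y + Y\right) \left(Y + Y^{2}\right)\right) = -8 + \left(5 Y + 2 Y \left(Y + Y^{2}\right)\right) = -8 + 5 Y + 2 Y \left(Y + Y^{2}\right)$)
$S{\left(3 \right)} \left(7 + w{\left(-4,1 \right)}\right) = \left(-8 + 2 \cdot 3^{2} + 2 \cdot 3^{3} + 5 \cdot 3\right) \left(7 + \left(1 + 3 \cdot 1\right)\right) = \left(-8 + 2 \cdot 9 + 2 \cdot 27 + 15\right) \left(7 + \left(1 + 3\right)\right) = \left(-8 + 18 + 54 + 15\right) \left(7 + 4\right) = 79 \cdot 11 = 869$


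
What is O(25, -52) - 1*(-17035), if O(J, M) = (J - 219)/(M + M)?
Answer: 885917/52 ≈ 17037.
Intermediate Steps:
O(J, M) = (-219 + J)/(2*M) (O(J, M) = (-219 + J)/((2*M)) = (-219 + J)*(1/(2*M)) = (-219 + J)/(2*M))
O(25, -52) - 1*(-17035) = (½)*(-219 + 25)/(-52) - 1*(-17035) = (½)*(-1/52)*(-194) + 17035 = 97/52 + 17035 = 885917/52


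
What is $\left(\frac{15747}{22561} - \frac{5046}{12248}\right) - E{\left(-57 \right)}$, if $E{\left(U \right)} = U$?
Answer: $\frac{7914836373}{138163564} \approx 57.286$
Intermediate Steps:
$\left(\frac{15747}{22561} - \frac{5046}{12248}\right) - E{\left(-57 \right)} = \left(\frac{15747}{22561} - \frac{5046}{12248}\right) - -57 = \left(15747 \cdot \frac{1}{22561} - \frac{2523}{6124}\right) + 57 = \left(\frac{15747}{22561} - \frac{2523}{6124}\right) + 57 = \frac{39513225}{138163564} + 57 = \frac{7914836373}{138163564}$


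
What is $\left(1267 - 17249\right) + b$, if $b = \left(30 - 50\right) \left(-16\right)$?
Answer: $-15662$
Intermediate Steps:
$b = 320$ ($b = \left(-20\right) \left(-16\right) = 320$)
$\left(1267 - 17249\right) + b = \left(1267 - 17249\right) + 320 = -15982 + 320 = -15662$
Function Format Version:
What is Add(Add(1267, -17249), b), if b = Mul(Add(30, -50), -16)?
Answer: -15662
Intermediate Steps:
b = 320 (b = Mul(-20, -16) = 320)
Add(Add(1267, -17249), b) = Add(Add(1267, -17249), 320) = Add(-15982, 320) = -15662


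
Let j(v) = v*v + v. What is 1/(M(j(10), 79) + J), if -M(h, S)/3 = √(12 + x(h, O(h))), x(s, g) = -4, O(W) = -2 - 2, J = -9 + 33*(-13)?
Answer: -73/31962 + √2/31962 ≈ -0.0022397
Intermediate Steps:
J = -438 (J = -9 - 429 = -438)
O(W) = -4
j(v) = v + v² (j(v) = v² + v = v + v²)
M(h, S) = -6*√2 (M(h, S) = -3*√(12 - 4) = -6*√2)
1/(M(j(10), 79) + J) = 1/(-6*√2 - 438) = 1/(-438 - 6*√2)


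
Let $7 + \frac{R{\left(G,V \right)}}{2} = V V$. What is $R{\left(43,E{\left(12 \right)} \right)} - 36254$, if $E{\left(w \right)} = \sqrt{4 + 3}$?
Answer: $-36254$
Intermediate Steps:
$E{\left(w \right)} = \sqrt{7}$
$R{\left(G,V \right)} = -14 + 2 V^{2}$ ($R{\left(G,V \right)} = -14 + 2 V V = -14 + 2 V^{2}$)
$R{\left(43,E{\left(12 \right)} \right)} - 36254 = \left(-14 + 2 \left(\sqrt{7}\right)^{2}\right) - 36254 = \left(-14 + 2 \cdot 7\right) - 36254 = \left(-14 + 14\right) - 36254 = 0 - 36254 = -36254$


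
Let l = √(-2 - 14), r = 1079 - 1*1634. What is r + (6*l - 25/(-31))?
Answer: -17180/31 + 24*I ≈ -554.19 + 24.0*I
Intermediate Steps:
r = -555 (r = 1079 - 1634 = -555)
l = 4*I (l = √(-16) = 4*I ≈ 4.0*I)
r + (6*l - 25/(-31)) = -555 + (6*(4*I) - 25/(-31)) = -555 + (24*I - 25*(-1/31)) = -555 + (24*I + 25/31) = -555 + (25/31 + 24*I) = -17180/31 + 24*I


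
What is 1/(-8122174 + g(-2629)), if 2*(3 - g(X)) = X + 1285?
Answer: -1/8121499 ≈ -1.2313e-7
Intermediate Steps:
g(X) = -1279/2 - X/2 (g(X) = 3 - (X + 1285)/2 = 3 - (1285 + X)/2 = 3 + (-1285/2 - X/2) = -1279/2 - X/2)
1/(-8122174 + g(-2629)) = 1/(-8122174 + (-1279/2 - 1/2*(-2629))) = 1/(-8122174 + (-1279/2 + 2629/2)) = 1/(-8122174 + 675) = 1/(-8121499) = -1/8121499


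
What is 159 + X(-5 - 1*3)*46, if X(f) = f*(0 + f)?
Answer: 3103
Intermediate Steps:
X(f) = f² (X(f) = f*f = f²)
159 + X(-5 - 1*3)*46 = 159 + (-5 - 1*3)²*46 = 159 + (-5 - 3)²*46 = 159 + (-8)²*46 = 159 + 64*46 = 159 + 2944 = 3103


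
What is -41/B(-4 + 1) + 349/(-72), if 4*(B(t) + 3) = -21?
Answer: 97/792 ≈ 0.12247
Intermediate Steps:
B(t) = -33/4 (B(t) = -3 + (¼)*(-21) = -3 - 21/4 = -33/4)
-41/B(-4 + 1) + 349/(-72) = -41/(-33/4) + 349/(-72) = -41*(-4/33) + 349*(-1/72) = 164/33 - 349/72 = 97/792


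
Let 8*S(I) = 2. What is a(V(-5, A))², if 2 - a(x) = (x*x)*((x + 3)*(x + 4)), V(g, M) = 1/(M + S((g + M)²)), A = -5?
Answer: 39834571396/16983563041 ≈ 2.3455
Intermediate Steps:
S(I) = ¼ (S(I) = (⅛)*2 = ¼)
V(g, M) = 1/(¼ + M) (V(g, M) = 1/(M + ¼) = 1/(¼ + M))
a(x) = 2 - x²*(3 + x)*(4 + x) (a(x) = 2 - x*x*(x + 3)*(x + 4) = 2 - x²*(3 + x)*(4 + x))
a(V(-5, A))² = (2 - (4/(1 + 4*(-5)))⁴ - 12*16/(1 + 4*(-5))² - 7*64/(1 + 4*(-5))³)² = (2 - (4/(1 - 20))⁴ - 12*16/(1 - 20)² - 7*64/(1 - 20)³)² = (2 - (4/(-19))⁴ - 12*(4/(-19))² - 7*(4/(-19))³)² = (2 - (4*(-1/19))⁴ - 12*(4*(-1/19))² - 7*(4*(-1/19))³)² = (2 - (-4/19)⁴ - 12*(-4/19)² - 7*(-4/19)³)² = (2 - 1*256/130321 - 12*16/361 - 7*(-64/6859))² = (2 - 256/130321 - 192/361 + 448/6859)² = (199586/130321)² = 39834571396/16983563041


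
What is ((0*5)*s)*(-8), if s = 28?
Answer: 0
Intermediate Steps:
((0*5)*s)*(-8) = ((0*5)*28)*(-8) = (0*28)*(-8) = 0*(-8) = 0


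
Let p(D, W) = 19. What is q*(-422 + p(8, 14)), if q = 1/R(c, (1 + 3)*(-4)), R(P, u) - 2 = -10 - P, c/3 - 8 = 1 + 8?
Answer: 403/59 ≈ 6.8305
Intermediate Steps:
c = 51 (c = 24 + 3*(1 + 8) = 24 + 3*9 = 24 + 27 = 51)
R(P, u) = -8 - P (R(P, u) = 2 + (-10 - P) = -8 - P)
q = -1/59 (q = 1/(-8 - 1*51) = 1/(-8 - 51) = 1/(-59) = -1/59 ≈ -0.016949)
q*(-422 + p(8, 14)) = -(-422 + 19)/59 = -1/59*(-403) = 403/59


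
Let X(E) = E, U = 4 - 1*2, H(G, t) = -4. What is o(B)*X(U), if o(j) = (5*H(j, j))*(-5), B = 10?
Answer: 200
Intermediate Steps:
U = 2 (U = 4 - 2 = 2)
o(j) = 100 (o(j) = (5*(-4))*(-5) = -20*(-5) = 100)
o(B)*X(U) = 100*2 = 200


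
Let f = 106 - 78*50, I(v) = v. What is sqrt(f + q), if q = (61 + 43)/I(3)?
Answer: I*sqrt(33834)/3 ≈ 61.313*I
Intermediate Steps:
q = 104/3 (q = (61 + 43)/3 = (1/3)*104 = 104/3 ≈ 34.667)
f = -3794 (f = 106 - 3900 = -3794)
sqrt(f + q) = sqrt(-3794 + 104/3) = sqrt(-11278/3) = I*sqrt(33834)/3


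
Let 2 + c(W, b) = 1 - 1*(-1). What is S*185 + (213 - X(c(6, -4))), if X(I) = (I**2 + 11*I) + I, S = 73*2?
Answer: 27223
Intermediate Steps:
c(W, b) = 0 (c(W, b) = -2 + (1 - 1*(-1)) = -2 + (1 + 1) = -2 + 2 = 0)
S = 146
X(I) = I**2 + 12*I
S*185 + (213 - X(c(6, -4))) = 146*185 + (213 - 0*(12 + 0)) = 27010 + (213 - 0*12) = 27010 + (213 - 1*0) = 27010 + (213 + 0) = 27010 + 213 = 27223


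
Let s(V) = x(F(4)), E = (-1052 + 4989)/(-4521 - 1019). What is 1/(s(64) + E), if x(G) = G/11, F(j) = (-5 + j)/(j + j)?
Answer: -121880/87999 ≈ -1.3850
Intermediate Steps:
F(j) = (-5 + j)/(2*j) (F(j) = (-5 + j)/((2*j)) = (-5 + j)*(1/(2*j)) = (-5 + j)/(2*j))
x(G) = G/11 (x(G) = G*(1/11) = G/11)
E = -3937/5540 (E = 3937/(-5540) = 3937*(-1/5540) = -3937/5540 ≈ -0.71065)
s(V) = -1/88 (s(V) = ((1/2)*(-5 + 4)/4)/11 = ((1/2)*(1/4)*(-1))/11 = (1/11)*(-1/8) = -1/88)
1/(s(64) + E) = 1/(-1/88 - 3937/5540) = 1/(-87999/121880) = -121880/87999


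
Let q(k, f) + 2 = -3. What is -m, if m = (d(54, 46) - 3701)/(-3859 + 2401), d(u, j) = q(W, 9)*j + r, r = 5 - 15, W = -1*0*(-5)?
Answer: -3941/1458 ≈ -2.7030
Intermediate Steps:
W = 0 (W = 0*(-5) = 0)
q(k, f) = -5 (q(k, f) = -2 - 3 = -5)
r = -10
d(u, j) = -10 - 5*j (d(u, j) = -5*j - 10 = -10 - 5*j)
m = 3941/1458 (m = ((-10 - 5*46) - 3701)/(-3859 + 2401) = ((-10 - 230) - 3701)/(-1458) = (-240 - 3701)*(-1/1458) = -3941*(-1/1458) = 3941/1458 ≈ 2.7030)
-m = -1*3941/1458 = -3941/1458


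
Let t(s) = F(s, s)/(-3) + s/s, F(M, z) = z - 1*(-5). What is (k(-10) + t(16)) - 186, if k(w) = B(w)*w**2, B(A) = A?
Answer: -1192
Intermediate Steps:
F(M, z) = 5 + z (F(M, z) = z + 5 = 5 + z)
t(s) = -2/3 - s/3 (t(s) = (5 + s)/(-3) + s/s = (5 + s)*(-1/3) + 1 = (-5/3 - s/3) + 1 = -2/3 - s/3)
k(w) = w**3 (k(w) = w*w**2 = w**3)
(k(-10) + t(16)) - 186 = ((-10)**3 + (-2/3 - 1/3*16)) - 186 = (-1000 + (-2/3 - 16/3)) - 186 = (-1000 - 6) - 186 = -1006 - 186 = -1192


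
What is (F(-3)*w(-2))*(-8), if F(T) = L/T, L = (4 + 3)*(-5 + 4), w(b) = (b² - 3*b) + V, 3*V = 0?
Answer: -560/3 ≈ -186.67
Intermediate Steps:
V = 0 (V = (⅓)*0 = 0)
w(b) = b² - 3*b (w(b) = (b² - 3*b) + 0 = b² - 3*b)
L = -7 (L = 7*(-1) = -7)
F(T) = -7/T
(F(-3)*w(-2))*(-8) = ((-7/(-3))*(-2*(-3 - 2)))*(-8) = ((-7*(-⅓))*(-2*(-5)))*(-8) = ((7/3)*10)*(-8) = (70/3)*(-8) = -560/3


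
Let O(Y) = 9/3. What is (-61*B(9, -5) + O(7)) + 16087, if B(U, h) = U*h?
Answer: 18835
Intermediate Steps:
O(Y) = 3 (O(Y) = 9*(⅓) = 3)
(-61*B(9, -5) + O(7)) + 16087 = (-549*(-5) + 3) + 16087 = (-61*(-45) + 3) + 16087 = (2745 + 3) + 16087 = 2748 + 16087 = 18835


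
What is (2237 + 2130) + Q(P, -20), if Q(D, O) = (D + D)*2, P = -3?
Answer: 4355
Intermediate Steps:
Q(D, O) = 4*D (Q(D, O) = (2*D)*2 = 4*D)
(2237 + 2130) + Q(P, -20) = (2237 + 2130) + 4*(-3) = 4367 - 12 = 4355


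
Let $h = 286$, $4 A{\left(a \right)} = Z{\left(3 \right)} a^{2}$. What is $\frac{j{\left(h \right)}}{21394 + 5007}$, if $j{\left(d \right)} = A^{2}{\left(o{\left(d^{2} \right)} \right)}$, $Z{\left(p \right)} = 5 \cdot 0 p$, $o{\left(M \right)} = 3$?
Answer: $0$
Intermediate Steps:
$Z{\left(p \right)} = 0$ ($Z{\left(p \right)} = 0 p = 0$)
$A{\left(a \right)} = 0$ ($A{\left(a \right)} = \frac{0 a^{2}}{4} = \frac{1}{4} \cdot 0 = 0$)
$j{\left(d \right)} = 0$ ($j{\left(d \right)} = 0^{2} = 0$)
$\frac{j{\left(h \right)}}{21394 + 5007} = \frac{0}{21394 + 5007} = \frac{0}{26401} = 0 \cdot \frac{1}{26401} = 0$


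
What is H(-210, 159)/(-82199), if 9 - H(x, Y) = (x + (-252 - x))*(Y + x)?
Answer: 12843/82199 ≈ 0.15624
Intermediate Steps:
H(x, Y) = 9 + 252*Y + 252*x (H(x, Y) = 9 - (x + (-252 - x))*(Y + x) = 9 - (-252)*(Y + x) = 9 - (-252*Y - 252*x) = 9 + (252*Y + 252*x) = 9 + 252*Y + 252*x)
H(-210, 159)/(-82199) = (9 + 252*159 + 252*(-210))/(-82199) = (9 + 40068 - 52920)*(-1/82199) = -12843*(-1/82199) = 12843/82199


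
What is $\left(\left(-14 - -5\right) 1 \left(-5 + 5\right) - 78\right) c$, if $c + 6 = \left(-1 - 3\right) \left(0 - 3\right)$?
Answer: $-468$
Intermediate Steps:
$c = 6$ ($c = -6 + \left(-1 - 3\right) \left(0 - 3\right) = -6 - -12 = -6 + 12 = 6$)
$\left(\left(-14 - -5\right) 1 \left(-5 + 5\right) - 78\right) c = \left(\left(-14 - -5\right) 1 \left(-5 + 5\right) - 78\right) 6 = \left(\left(-14 + 5\right) 1 \cdot 0 - 78\right) 6 = \left(\left(-9\right) 0 - 78\right) 6 = \left(0 - 78\right) 6 = \left(-78\right) 6 = -468$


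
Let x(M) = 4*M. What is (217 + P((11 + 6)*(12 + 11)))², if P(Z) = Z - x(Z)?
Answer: 913936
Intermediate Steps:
P(Z) = -3*Z (P(Z) = Z - 4*Z = -3*Z)
(217 + P((11 + 6)*(12 + 11)))² = (217 - 3*(11 + 6)*(12 + 11))² = (217 - 51*23)² = (217 - 3*391)² = (217 - 1173)² = (-956)² = 913936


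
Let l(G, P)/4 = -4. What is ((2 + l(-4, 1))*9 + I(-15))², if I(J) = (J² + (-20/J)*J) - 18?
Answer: 3721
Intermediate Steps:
l(G, P) = -16 (l(G, P) = 4*(-4) = -16)
I(J) = -38 + J² (I(J) = (J² - 20) - 18 = (-20 + J²) - 18 = -38 + J²)
((2 + l(-4, 1))*9 + I(-15))² = ((2 - 16)*9 + (-38 + (-15)²))² = (-14*9 + (-38 + 225))² = (-126 + 187)² = 61² = 3721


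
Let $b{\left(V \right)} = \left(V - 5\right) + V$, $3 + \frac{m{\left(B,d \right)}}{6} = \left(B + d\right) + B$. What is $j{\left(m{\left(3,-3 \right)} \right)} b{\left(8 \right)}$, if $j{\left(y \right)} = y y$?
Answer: $0$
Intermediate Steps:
$m{\left(B,d \right)} = -18 + 6 d + 12 B$ ($m{\left(B,d \right)} = -18 + 6 \left(\left(B + d\right) + B\right) = -18 + 6 \left(d + 2 B\right) = -18 + \left(6 d + 12 B\right) = -18 + 6 d + 12 B$)
$b{\left(V \right)} = -5 + 2 V$ ($b{\left(V \right)} = \left(-5 + V\right) + V = -5 + 2 V$)
$j{\left(y \right)} = y^{2}$
$j{\left(m{\left(3,-3 \right)} \right)} b{\left(8 \right)} = \left(-18 + 6 \left(-3\right) + 12 \cdot 3\right)^{2} \left(-5 + 2 \cdot 8\right) = \left(-18 - 18 + 36\right)^{2} \left(-5 + 16\right) = 0^{2} \cdot 11 = 0 \cdot 11 = 0$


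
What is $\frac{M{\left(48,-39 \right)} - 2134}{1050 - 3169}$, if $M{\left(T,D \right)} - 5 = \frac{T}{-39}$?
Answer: $\frac{27693}{27547} \approx 1.0053$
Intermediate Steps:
$M{\left(T,D \right)} = 5 - \frac{T}{39}$ ($M{\left(T,D \right)} = 5 + \frac{T}{-39} = 5 + T \left(- \frac{1}{39}\right) = 5 - \frac{T}{39}$)
$\frac{M{\left(48,-39 \right)} - 2134}{1050 - 3169} = \frac{\left(5 - \frac{16}{13}\right) - 2134}{1050 - 3169} = \frac{\left(5 - \frac{16}{13}\right) - 2134}{-2119} = \left(\frac{49}{13} - 2134\right) \left(- \frac{1}{2119}\right) = \left(- \frac{27693}{13}\right) \left(- \frac{1}{2119}\right) = \frac{27693}{27547}$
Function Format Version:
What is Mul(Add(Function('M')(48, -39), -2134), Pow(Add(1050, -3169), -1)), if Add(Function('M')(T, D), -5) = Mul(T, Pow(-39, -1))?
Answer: Rational(27693, 27547) ≈ 1.0053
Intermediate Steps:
Function('M')(T, D) = Add(5, Mul(Rational(-1, 39), T)) (Function('M')(T, D) = Add(5, Mul(T, Pow(-39, -1))) = Add(5, Mul(T, Rational(-1, 39))) = Add(5, Mul(Rational(-1, 39), T)))
Mul(Add(Function('M')(48, -39), -2134), Pow(Add(1050, -3169), -1)) = Mul(Add(Add(5, Mul(Rational(-1, 39), 48)), -2134), Pow(Add(1050, -3169), -1)) = Mul(Add(Add(5, Rational(-16, 13)), -2134), Pow(-2119, -1)) = Mul(Add(Rational(49, 13), -2134), Rational(-1, 2119)) = Mul(Rational(-27693, 13), Rational(-1, 2119)) = Rational(27693, 27547)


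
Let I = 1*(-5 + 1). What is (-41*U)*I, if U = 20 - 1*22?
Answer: -328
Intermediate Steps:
U = -2 (U = 20 - 22 = -2)
I = -4 (I = 1*(-4) = -4)
(-41*U)*I = -41*(-2)*(-4) = 82*(-4) = -328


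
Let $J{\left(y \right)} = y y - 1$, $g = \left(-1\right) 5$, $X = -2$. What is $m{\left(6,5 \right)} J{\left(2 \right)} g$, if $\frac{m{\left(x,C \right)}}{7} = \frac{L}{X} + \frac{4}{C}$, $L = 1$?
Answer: $- \frac{63}{2} \approx -31.5$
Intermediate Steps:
$g = -5$
$m{\left(x,C \right)} = - \frac{7}{2} + \frac{28}{C}$ ($m{\left(x,C \right)} = 7 \left(1 \frac{1}{-2} + \frac{4}{C}\right) = 7 \left(1 \left(- \frac{1}{2}\right) + \frac{4}{C}\right) = 7 \left(- \frac{1}{2} + \frac{4}{C}\right) = - \frac{7}{2} + \frac{28}{C}$)
$J{\left(y \right)} = -1 + y^{2}$ ($J{\left(y \right)} = y^{2} - 1 = -1 + y^{2}$)
$m{\left(6,5 \right)} J{\left(2 \right)} g = \left(- \frac{7}{2} + \frac{28}{5}\right) \left(-1 + 2^{2}\right) \left(-5\right) = \left(- \frac{7}{2} + 28 \cdot \frac{1}{5}\right) \left(-1 + 4\right) \left(-5\right) = \left(- \frac{7}{2} + \frac{28}{5}\right) 3 \left(-5\right) = \frac{21}{10} \cdot 3 \left(-5\right) = \frac{63}{10} \left(-5\right) = - \frac{63}{2}$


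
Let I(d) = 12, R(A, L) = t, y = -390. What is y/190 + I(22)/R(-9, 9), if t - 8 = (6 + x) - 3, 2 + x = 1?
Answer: -81/95 ≈ -0.85263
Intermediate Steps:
x = -1 (x = -2 + 1 = -1)
t = 10 (t = 8 + ((6 - 1) - 3) = 8 + (5 - 3) = 8 + 2 = 10)
R(A, L) = 10
y/190 + I(22)/R(-9, 9) = -390/190 + 12/10 = -390*1/190 + 12*(⅒) = -39/19 + 6/5 = -81/95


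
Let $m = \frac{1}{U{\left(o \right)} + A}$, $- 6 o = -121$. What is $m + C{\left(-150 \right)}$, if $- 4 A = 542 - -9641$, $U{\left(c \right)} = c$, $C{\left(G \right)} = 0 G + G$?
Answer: $- \frac{4546062}{30307} \approx -150.0$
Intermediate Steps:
$o = \frac{121}{6}$ ($o = \left(- \frac{1}{6}\right) \left(-121\right) = \frac{121}{6} \approx 20.167$)
$C{\left(G \right)} = G$ ($C{\left(G \right)} = 0 + G = G$)
$A = - \frac{10183}{4}$ ($A = - \frac{542 - -9641}{4} = - \frac{542 + 9641}{4} = \left(- \frac{1}{4}\right) 10183 = - \frac{10183}{4} \approx -2545.8$)
$m = - \frac{12}{30307}$ ($m = \frac{1}{\frac{121}{6} - \frac{10183}{4}} = \frac{1}{- \frac{30307}{12}} = - \frac{12}{30307} \approx -0.00039595$)
$m + C{\left(-150 \right)} = - \frac{12}{30307} - 150 = - \frac{4546062}{30307}$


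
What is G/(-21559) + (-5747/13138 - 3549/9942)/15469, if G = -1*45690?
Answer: 7692980718162403/3630050127474443 ≈ 2.1192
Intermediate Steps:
G = -45690
G/(-21559) + (-5747/13138 - 3549/9942)/15469 = -45690/(-21559) + (-5747/13138 - 3549/9942)/15469 = -45690*(-1/21559) + (-5747*1/13138 - 3549*1/9942)*(1/15469) = 45690/21559 + (-5747/13138 - 1183/3314)*(1/15469) = 45690/21559 - 8646953/10884833*1/15469 = 45690/21559 - 8646953/168377481677 = 7692980718162403/3630050127474443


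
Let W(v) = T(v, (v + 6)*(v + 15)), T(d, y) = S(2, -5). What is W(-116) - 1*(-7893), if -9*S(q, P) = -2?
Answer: 71039/9 ≈ 7893.2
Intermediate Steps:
S(q, P) = 2/9 (S(q, P) = -⅑*(-2) = 2/9)
T(d, y) = 2/9
W(v) = 2/9
W(-116) - 1*(-7893) = 2/9 - 1*(-7893) = 2/9 + 7893 = 71039/9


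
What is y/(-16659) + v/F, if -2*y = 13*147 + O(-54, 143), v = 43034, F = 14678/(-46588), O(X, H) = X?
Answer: -11133027416735/81506934 ≈ -1.3659e+5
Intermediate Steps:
F = -7339/23294 (F = 14678*(-1/46588) = -7339/23294 ≈ -0.31506)
y = -1857/2 (y = -(13*147 - 54)/2 = -(1911 - 54)/2 = -½*1857 = -1857/2 ≈ -928.50)
y/(-16659) + v/F = -1857/2/(-16659) + 43034/(-7339/23294) = -1857/2*(-1/16659) + 43034*(-23294/7339) = 619/11106 - 1002433996/7339 = -11133027416735/81506934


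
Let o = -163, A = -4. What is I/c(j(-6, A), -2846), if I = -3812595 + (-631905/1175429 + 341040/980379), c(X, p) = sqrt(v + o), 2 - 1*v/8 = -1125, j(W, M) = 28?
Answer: -1464501572029998160*sqrt(8853)/3400631793301041 ≈ -40521.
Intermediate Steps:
v = 9016 (v = 16 - 8*(-1125) = 16 + 9000 = 9016)
c(X, p) = sqrt(8853) (c(X, p) = sqrt(9016 - 163) = sqrt(8853))
I = -1464501572029998160/384121969197 (I = -3812595 + (-631905*1/1175429 + 341040*(1/980379)) = -3812595 + (-631905/1175429 + 113680/326793) = -3812595 - 72879361945/384121969197 = -1464501572029998160/384121969197 ≈ -3.8126e+6)
I/c(j(-6, A), -2846) = -1464501572029998160*sqrt(8853)/8853/384121969197 = -1464501572029998160*sqrt(8853)/3400631793301041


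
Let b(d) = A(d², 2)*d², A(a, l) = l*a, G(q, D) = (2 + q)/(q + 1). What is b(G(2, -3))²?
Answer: 262144/6561 ≈ 39.955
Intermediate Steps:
G(q, D) = (2 + q)/(1 + q)
A(a, l) = a*l
b(d) = 2*d⁴ (b(d) = (d²*2)*d² = (2*d²)*d² = 2*d⁴)
b(G(2, -3))² = (2*((2 + 2)/(1 + 2))⁴)² = (2*(4/3)⁴)² = (2*(256/81))² = (512/81)² = 262144/6561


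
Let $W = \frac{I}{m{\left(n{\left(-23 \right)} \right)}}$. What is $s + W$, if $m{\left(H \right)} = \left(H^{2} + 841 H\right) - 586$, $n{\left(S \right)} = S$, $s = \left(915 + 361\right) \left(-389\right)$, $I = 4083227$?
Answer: $- \frac{9633544827}{19400} \approx -4.9657 \cdot 10^{5}$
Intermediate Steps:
$s = -496364$ ($s = 1276 \left(-389\right) = -496364$)
$m{\left(H \right)} = -586 + H^{2} + 841 H$
$W = - \frac{4083227}{19400}$ ($W = \frac{4083227}{-586 + \left(-23\right)^{2} + 841 \left(-23\right)} = \frac{4083227}{-586 + 529 - 19343} = \frac{4083227}{-19400} = 4083227 \left(- \frac{1}{19400}\right) = - \frac{4083227}{19400} \approx -210.48$)
$s + W = -496364 - \frac{4083227}{19400} = - \frac{9633544827}{19400}$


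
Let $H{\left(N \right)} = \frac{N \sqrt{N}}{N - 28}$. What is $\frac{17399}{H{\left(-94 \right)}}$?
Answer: $- \frac{1061339 i \sqrt{94}}{4418} \approx - 2329.1 i$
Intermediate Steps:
$H{\left(N \right)} = \frac{N^{\frac{3}{2}}}{-28 + N}$
$\frac{17399}{H{\left(-94 \right)}} = \frac{17399}{\left(-94\right)^{\frac{3}{2}} \frac{1}{-28 - 94}} = \frac{17399}{- 94 i \sqrt{94} \frac{1}{-122}} = \frac{17399}{- 94 i \sqrt{94} \left(- \frac{1}{122}\right)} = \frac{17399}{\frac{47}{61} i \sqrt{94}} = 17399 \left(- \frac{61 i \sqrt{94}}{4418}\right) = - \frac{1061339 i \sqrt{94}}{4418}$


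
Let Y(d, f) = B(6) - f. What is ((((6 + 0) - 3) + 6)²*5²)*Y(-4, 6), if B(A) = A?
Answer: 0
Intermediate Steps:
Y(d, f) = 6 - f
((((6 + 0) - 3) + 6)²*5²)*Y(-4, 6) = ((((6 + 0) - 3) + 6)²*5²)*(6 - 1*6) = (((6 - 3) + 6)²*25)*(6 - 6) = ((3 + 6)²*25)*0 = (9²*25)*0 = (81*25)*0 = 2025*0 = 0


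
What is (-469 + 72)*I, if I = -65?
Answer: 25805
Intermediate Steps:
(-469 + 72)*I = (-469 + 72)*(-65) = -397*(-65) = 25805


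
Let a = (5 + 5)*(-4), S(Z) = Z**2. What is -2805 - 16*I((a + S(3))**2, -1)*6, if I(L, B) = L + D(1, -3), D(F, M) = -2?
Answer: -94869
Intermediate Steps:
a = -40 (a = 10*(-4) = -40)
I(L, B) = -2 + L (I(L, B) = L - 2 = -2 + L)
-2805 - 16*I((a + S(3))**2, -1)*6 = -2805 - 16*(-2 + (-40 + 3**2)**2)*6 = -2805 - 16*(-2 + (-40 + 9)**2)*6 = -2805 - 16*(-2 + (-31)**2)*6 = -2805 - 16*(-2 + 961)*6 = -2805 - 16*959*6 = -2805 - 15344*6 = -2805 - 1*92064 = -2805 - 92064 = -94869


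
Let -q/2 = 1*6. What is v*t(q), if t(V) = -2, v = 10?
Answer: -20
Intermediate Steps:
q = -12 (q = -2*6 = -12)
v*t(q) = 10*(-2) = -20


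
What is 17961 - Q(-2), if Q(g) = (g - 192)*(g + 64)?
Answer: 29989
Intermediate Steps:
Q(g) = (-192 + g)*(64 + g)
17961 - Q(-2) = 17961 - (-12288 + (-2)² - 128*(-2)) = 17961 - (-12288 + 4 + 256) = 17961 - 1*(-12028) = 17961 + 12028 = 29989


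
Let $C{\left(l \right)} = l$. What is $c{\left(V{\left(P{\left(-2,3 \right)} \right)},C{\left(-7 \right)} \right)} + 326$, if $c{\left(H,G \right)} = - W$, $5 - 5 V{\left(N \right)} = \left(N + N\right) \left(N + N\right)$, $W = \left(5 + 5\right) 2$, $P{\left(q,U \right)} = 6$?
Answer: $306$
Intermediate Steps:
$W = 20$ ($W = 10 \cdot 2 = 20$)
$V{\left(N \right)} = 1 - \frac{4 N^{2}}{5}$ ($V{\left(N \right)} = 1 - \frac{\left(N + N\right) \left(N + N\right)}{5} = 1 - \frac{2 N 2 N}{5} = 1 - \frac{4 N^{2}}{5}$)
$c{\left(H,G \right)} = -20$ ($c{\left(H,G \right)} = \left(-1\right) 20 = -20$)
$c{\left(V{\left(P{\left(-2,3 \right)} \right)},C{\left(-7 \right)} \right)} + 326 = -20 + 326 = 306$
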